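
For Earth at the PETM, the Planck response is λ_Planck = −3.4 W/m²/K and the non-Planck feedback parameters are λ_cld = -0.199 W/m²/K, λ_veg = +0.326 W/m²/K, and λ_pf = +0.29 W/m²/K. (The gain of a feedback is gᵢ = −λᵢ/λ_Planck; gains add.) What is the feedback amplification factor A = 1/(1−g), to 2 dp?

Convert to gains: g_cld = -0.199/3.4 = -0.05853; g_veg = 0.326/3.4 = 0.09588; g_pf = 0.29/3.4 = 0.08529.
Total gain g = 0.12264.
A = 1/(1 − 0.12264) = 1.14.

1.14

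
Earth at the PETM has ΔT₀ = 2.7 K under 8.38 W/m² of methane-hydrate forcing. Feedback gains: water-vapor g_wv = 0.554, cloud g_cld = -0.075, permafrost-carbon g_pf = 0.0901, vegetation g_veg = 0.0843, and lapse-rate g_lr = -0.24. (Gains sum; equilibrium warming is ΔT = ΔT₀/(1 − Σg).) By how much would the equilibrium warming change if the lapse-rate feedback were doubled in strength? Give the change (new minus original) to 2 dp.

-1.34 K

Original: g = 0.4134, ΔT = 2.7/(1−0.4134) = 4.6028 K.
With doubled lapse-rate: g' = 0.1734, ΔT' = 2.7/(1−0.1734) = 3.2664 K.
Change = 3.2664 − 4.6028 = -1.34 K.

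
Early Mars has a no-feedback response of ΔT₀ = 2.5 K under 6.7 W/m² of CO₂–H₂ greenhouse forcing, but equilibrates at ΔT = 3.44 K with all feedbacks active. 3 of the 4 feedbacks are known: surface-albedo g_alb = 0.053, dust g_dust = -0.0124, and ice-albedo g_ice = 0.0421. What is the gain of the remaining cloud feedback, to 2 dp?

Amplification A = ΔT/ΔT₀ = 3.44/2.5 = 1.376.
Total gain g = 1 − 1/A = 1 − 1/1.376 = 0.2733.
Known gains sum to 0.053 − 0.0124 + 0.0421 = 0.0827.
g_cld = 0.2733 − 0.0827 = 0.19.

0.19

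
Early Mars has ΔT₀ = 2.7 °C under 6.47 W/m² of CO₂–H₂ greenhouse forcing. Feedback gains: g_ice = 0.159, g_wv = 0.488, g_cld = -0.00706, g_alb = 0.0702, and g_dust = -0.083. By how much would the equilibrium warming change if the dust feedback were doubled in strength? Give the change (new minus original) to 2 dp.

Original: g = 0.62714, ΔT = 2.7/(1−0.62714) = 7.2413 °C.
With doubled dust: g' = 0.54414, ΔT' = 2.7/(1−0.54414) = 5.9229 °C.
Change = 5.9229 − 7.2413 = -1.32 °C.

-1.32 °C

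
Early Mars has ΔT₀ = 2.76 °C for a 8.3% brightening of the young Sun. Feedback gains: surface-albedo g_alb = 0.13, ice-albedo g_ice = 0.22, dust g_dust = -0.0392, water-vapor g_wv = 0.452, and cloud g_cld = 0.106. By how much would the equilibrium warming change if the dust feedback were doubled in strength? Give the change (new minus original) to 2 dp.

Original: g = 0.8688, ΔT = 2.76/(1−0.8688) = 21.0366 °C.
With doubled dust: g' = 0.8296, ΔT' = 2.76/(1−0.8296) = 16.1972 °C.
Change = 16.1972 − 21.0366 = -4.84 °C.

-4.84 °C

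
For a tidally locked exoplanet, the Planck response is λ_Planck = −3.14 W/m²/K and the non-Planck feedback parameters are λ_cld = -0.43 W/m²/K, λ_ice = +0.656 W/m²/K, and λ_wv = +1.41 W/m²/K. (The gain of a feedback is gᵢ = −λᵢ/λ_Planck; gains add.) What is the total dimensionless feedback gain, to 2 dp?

0.52

Convert to gains: g_cld = -0.43/3.14 = -0.1369; g_ice = 0.656/3.14 = 0.2089; g_wv = 1.41/3.14 = 0.449.
Total gain g = 0.521.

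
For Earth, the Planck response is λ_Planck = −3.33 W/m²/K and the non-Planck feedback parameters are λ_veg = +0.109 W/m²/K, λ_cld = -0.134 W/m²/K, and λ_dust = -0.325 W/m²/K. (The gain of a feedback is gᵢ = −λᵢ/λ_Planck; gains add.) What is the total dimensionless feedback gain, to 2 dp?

Convert to gains: g_veg = 0.109/3.33 = 0.03273; g_cld = -0.134/3.33 = -0.04024; g_dust = -0.325/3.33 = -0.0976.
Total gain g = -0.10511.

-0.11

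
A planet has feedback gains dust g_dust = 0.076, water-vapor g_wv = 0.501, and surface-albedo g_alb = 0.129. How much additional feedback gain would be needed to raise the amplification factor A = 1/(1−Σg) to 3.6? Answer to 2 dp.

Current total gain = 0.706.
Target gain for A = 3.6: g* = 1 − 1/3.6 = 0.7222.
Additional gain needed = 0.7222 − 0.706 = 0.02.

0.02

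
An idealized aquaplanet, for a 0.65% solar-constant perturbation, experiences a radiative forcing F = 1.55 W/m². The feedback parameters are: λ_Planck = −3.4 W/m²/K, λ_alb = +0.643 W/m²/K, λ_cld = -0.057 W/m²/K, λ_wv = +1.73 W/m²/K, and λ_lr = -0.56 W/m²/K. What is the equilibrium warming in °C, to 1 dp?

Net feedback parameter λ = (−3.4) + (+0.643) + (-0.057) + (+1.73) + (-0.56) = -1.644 W/m²/K.
ΔT = −F/λ = −1.55/(-1.644) = 0.9 °C.

0.9 °C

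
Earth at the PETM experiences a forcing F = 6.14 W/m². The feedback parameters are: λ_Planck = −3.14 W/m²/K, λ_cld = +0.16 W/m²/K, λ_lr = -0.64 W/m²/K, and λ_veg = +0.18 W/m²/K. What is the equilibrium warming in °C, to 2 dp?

Net feedback parameter λ = (−3.14) + (+0.16) + (-0.64) + (+0.18) = -3.44 W/m²/K.
ΔT = −F/λ = −6.14/(-3.44) = 1.78 °C.

1.78 °C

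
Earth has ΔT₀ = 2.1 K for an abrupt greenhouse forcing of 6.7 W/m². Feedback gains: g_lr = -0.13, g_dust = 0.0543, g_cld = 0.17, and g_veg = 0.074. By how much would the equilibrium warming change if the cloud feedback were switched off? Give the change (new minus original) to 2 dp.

-0.43 K

Original: g = 0.1683, ΔT = 2.1/(1−0.1683) = 2.5249 K.
Without cloud: g' = -0.0017, ΔT' = 2.1/(1+0.0017) = 2.0964 K.
Change = 2.0964 − 2.5249 = -0.43 K.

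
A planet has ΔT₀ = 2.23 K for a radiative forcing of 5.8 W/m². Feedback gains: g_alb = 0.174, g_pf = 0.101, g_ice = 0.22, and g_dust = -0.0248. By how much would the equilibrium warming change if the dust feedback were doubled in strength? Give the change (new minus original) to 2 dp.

Original: g = 0.4702, ΔT = 2.23/(1−0.4702) = 4.2091 K.
With doubled dust: g' = 0.4454, ΔT' = 2.23/(1−0.4454) = 4.0209 K.
Change = 4.0209 − 4.2091 = -0.19 K.

-0.19 K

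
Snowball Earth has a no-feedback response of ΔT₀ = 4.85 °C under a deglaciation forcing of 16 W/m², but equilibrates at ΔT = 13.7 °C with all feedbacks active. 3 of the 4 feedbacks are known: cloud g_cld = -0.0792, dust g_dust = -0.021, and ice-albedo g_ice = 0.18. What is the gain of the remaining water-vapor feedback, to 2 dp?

0.57

Amplification A = ΔT/ΔT₀ = 13.7/4.85 = 2.825.
Total gain g = 1 − 1/A = 1 − 1/2.825 = 0.646.
Known gains sum to -0.0792 − 0.021 + 0.18 = 0.0798.
g_wv = 0.646 − 0.0798 = 0.57.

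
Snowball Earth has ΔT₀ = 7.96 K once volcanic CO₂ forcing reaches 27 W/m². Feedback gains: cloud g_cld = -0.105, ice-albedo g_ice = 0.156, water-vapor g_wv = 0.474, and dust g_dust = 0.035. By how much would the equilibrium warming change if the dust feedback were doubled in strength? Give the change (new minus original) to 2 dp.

Original: g = 0.56, ΔT = 7.96/(1−0.56) = 18.0909 K.
With doubled dust: g' = 0.595, ΔT' = 7.96/(1−0.595) = 19.6543 K.
Change = 19.6543 − 18.0909 = 1.56 K.

1.56 K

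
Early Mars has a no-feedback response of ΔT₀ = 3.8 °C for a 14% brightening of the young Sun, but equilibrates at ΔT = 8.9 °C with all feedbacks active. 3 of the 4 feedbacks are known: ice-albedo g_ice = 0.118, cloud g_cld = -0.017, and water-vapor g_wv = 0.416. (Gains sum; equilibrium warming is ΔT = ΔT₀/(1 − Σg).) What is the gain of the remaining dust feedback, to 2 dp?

0.06

Amplification A = ΔT/ΔT₀ = 8.9/3.8 = 2.342.
Total gain g = 1 − 1/A = 1 − 1/2.342 = 0.573.
Known gains sum to 0.118 − 0.017 + 0.416 = 0.517.
g_dust = 0.573 − 0.517 = 0.06.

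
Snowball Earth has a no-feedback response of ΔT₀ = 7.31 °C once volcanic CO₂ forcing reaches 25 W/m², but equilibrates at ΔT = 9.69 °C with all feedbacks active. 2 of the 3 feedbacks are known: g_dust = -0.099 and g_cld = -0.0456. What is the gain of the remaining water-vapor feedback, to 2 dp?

0.39

Amplification A = ΔT/ΔT₀ = 9.69/7.31 = 1.326.
Total gain g = 1 − 1/A = 1 − 1/1.326 = 0.2459.
Known gains sum to -0.099 − 0.0456 = -0.1446.
g_wv = 0.2459 + 0.1446 = 0.39.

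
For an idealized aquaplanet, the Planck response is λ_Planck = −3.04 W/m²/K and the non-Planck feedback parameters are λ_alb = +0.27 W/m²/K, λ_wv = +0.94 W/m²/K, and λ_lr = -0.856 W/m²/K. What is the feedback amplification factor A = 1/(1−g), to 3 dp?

1.132

Convert to gains: g_alb = 0.27/3.04 = 0.08882; g_wv = 0.94/3.04 = 0.3092; g_lr = -0.856/3.04 = -0.2816.
Total gain g = 0.11642.
A = 1/(1 − 0.11642) = 1.132.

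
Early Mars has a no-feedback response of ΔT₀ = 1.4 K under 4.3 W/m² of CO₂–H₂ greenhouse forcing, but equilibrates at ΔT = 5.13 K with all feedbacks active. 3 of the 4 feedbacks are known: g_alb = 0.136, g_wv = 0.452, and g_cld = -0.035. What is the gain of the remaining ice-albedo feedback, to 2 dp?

0.17

Amplification A = ΔT/ΔT₀ = 5.13/1.4 = 3.664.
Total gain g = 1 − 1/A = 1 − 1/3.664 = 0.7271.
Known gains sum to 0.136 + 0.452 − 0.035 = 0.553.
g_ice = 0.7271 − 0.553 = 0.17.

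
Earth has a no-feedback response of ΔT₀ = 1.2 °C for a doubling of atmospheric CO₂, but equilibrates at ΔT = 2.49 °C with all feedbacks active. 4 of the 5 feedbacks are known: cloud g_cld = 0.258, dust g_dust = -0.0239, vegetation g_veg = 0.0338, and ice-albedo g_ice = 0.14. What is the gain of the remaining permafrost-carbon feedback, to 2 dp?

Amplification A = ΔT/ΔT₀ = 2.49/1.2 = 2.075.
Total gain g = 1 − 1/A = 1 − 1/2.075 = 0.5181.
Known gains sum to 0.258 − 0.0239 + 0.0338 + 0.14 = 0.4079.
g_pf = 0.5181 − 0.4079 = 0.11.

0.11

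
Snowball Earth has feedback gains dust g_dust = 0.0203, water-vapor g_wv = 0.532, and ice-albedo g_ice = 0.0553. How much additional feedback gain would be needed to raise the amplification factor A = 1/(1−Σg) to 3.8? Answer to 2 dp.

Current total gain = 0.6076.
Target gain for A = 3.8: g* = 1 − 1/3.8 = 0.7368.
Additional gain needed = 0.7368 − 0.6076 = 0.13.

0.13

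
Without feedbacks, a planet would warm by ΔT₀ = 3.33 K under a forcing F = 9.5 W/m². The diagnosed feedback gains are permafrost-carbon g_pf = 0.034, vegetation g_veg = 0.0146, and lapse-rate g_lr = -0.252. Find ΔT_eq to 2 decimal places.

Total gain g = 0.034 + 0.0146 − 0.252 = -0.2034.
Amplification A = 1/(1 + 0.2034) = 0.831.
ΔT = 3.33 × 0.831 = 2.77 K.

2.77 K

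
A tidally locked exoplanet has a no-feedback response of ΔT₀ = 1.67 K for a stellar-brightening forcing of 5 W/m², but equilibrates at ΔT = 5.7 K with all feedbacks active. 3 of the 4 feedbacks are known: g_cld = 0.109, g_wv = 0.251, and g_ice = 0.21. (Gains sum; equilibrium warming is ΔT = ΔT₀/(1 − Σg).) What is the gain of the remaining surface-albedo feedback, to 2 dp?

Amplification A = ΔT/ΔT₀ = 5.7/1.67 = 3.413.
Total gain g = 1 − 1/A = 1 − 1/3.413 = 0.707.
Known gains sum to 0.109 + 0.251 + 0.21 = 0.57.
g_alb = 0.707 − 0.57 = 0.14.

0.14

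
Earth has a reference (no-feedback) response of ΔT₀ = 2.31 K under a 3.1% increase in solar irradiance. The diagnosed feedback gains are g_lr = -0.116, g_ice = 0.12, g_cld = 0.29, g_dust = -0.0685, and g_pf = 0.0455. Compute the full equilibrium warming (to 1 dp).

Total gain g = -0.116 + 0.12 + 0.29 − 0.0685 + 0.0455 = 0.271.
Amplification A = 1/(1 − 0.271) = 1.372.
ΔT = 2.31 × 1.372 = 3.2 K.

3.2 K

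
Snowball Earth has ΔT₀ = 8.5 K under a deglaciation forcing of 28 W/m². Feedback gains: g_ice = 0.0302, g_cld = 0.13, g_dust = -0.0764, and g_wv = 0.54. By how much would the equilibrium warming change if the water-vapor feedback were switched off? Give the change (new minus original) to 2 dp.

-13.32 K

Original: g = 0.6238, ΔT = 8.5/(1−0.6238) = 22.5944 K.
Without water-vapor: g' = 0.0838, ΔT' = 8.5/(1−0.0838) = 9.2775 K.
Change = 9.2775 − 22.5944 = -13.32 K.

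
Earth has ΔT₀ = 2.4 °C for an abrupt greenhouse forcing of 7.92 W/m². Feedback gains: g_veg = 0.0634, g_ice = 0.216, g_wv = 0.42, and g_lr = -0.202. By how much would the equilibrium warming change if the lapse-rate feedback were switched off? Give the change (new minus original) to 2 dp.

Original: g = 0.4974, ΔT = 2.4/(1−0.4974) = 4.7752 °C.
Without lapse-rate: g' = 0.6994, ΔT' = 2.4/(1−0.6994) = 7.9840 °C.
Change = 7.9840 − 4.7752 = 3.21 °C.

3.21 °C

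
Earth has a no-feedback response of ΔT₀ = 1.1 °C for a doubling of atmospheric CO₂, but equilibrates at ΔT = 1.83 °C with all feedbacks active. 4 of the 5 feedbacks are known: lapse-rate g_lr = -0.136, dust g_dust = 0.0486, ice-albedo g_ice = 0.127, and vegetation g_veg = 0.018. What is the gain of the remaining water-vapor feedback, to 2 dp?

0.34

Amplification A = ΔT/ΔT₀ = 1.83/1.1 = 1.664.
Total gain g = 1 − 1/A = 1 − 1/1.664 = 0.399.
Known gains sum to -0.136 + 0.0486 + 0.127 + 0.018 = 0.0576.
g_wv = 0.399 − 0.0576 = 0.34.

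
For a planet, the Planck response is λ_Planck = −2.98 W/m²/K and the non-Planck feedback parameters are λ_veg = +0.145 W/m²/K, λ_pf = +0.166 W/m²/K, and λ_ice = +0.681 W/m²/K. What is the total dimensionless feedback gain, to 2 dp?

0.33

Convert to gains: g_veg = 0.145/2.98 = 0.04866; g_pf = 0.166/2.98 = 0.0557; g_ice = 0.681/2.98 = 0.2285.
Total gain g = 0.33286.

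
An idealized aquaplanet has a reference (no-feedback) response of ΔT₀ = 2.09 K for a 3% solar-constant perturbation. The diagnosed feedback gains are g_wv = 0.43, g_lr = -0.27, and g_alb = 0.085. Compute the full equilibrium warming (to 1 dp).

2.8 K

Total gain g = 0.43 − 0.27 + 0.085 = 0.245.
Amplification A = 1/(1 − 0.245) = 1.325.
ΔT = 2.09 × 1.325 = 2.8 K.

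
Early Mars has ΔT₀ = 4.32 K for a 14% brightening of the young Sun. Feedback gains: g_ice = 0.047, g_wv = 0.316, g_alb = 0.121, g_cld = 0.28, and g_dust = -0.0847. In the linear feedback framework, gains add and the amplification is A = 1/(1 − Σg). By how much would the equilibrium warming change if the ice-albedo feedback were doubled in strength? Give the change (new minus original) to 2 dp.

Original: g = 0.6793, ΔT = 4.32/(1−0.6793) = 13.4705 K.
With doubled ice-albedo: g' = 0.7263, ΔT' = 4.32/(1−0.7263) = 15.7837 K.
Change = 15.7837 − 13.4705 = 2.31 K.

2.31 K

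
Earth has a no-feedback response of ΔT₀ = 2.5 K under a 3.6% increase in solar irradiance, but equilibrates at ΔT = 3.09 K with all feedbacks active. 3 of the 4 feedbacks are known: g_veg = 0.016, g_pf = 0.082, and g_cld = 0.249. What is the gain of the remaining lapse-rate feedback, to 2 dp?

Amplification A = ΔT/ΔT₀ = 3.09/2.5 = 1.236.
Total gain g = 1 − 1/A = 1 − 1/1.236 = 0.1909.
Known gains sum to 0.016 + 0.082 + 0.249 = 0.347.
g_lr = 0.1909 − 0.347 = -0.16.

-0.16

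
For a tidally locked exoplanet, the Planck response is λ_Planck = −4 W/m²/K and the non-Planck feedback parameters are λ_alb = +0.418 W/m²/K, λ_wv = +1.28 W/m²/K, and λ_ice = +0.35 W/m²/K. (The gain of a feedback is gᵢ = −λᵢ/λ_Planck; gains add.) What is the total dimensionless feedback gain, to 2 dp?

0.51

Convert to gains: g_alb = 0.418/4 = 0.1045; g_wv = 1.28/4 = 0.32; g_ice = 0.35/4 = 0.0875.
Total gain g = 0.512.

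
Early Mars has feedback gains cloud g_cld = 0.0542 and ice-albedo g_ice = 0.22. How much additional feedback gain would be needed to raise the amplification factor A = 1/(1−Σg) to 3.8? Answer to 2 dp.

0.46

Current total gain = 0.2742.
Target gain for A = 3.8: g* = 1 − 1/3.8 = 0.7368.
Additional gain needed = 0.7368 − 0.2742 = 0.46.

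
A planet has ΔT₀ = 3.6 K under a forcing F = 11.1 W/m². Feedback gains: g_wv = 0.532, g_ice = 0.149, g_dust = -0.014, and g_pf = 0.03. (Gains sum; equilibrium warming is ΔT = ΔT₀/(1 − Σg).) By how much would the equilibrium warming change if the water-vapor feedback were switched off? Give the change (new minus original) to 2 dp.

-7.57 K

Original: g = 0.697, ΔT = 3.6/(1−0.697) = 11.8812 K.
Without water-vapor: g' = 0.165, ΔT' = 3.6/(1−0.165) = 4.3114 K.
Change = 4.3114 − 11.8812 = -7.57 K.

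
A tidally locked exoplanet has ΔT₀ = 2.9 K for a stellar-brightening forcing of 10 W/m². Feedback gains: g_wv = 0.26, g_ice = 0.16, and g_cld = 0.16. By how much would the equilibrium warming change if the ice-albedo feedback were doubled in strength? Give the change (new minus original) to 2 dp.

4.25 K

Original: g = 0.58, ΔT = 2.9/(1−0.58) = 6.9048 K.
With doubled ice-albedo: g' = 0.74, ΔT' = 2.9/(1−0.74) = 11.1538 K.
Change = 11.1538 − 6.9048 = 4.25 K.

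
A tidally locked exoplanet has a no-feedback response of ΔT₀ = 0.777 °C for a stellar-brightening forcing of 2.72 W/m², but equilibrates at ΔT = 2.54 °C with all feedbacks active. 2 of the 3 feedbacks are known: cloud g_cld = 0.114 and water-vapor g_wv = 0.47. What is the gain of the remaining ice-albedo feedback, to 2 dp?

0.11

Amplification A = ΔT/ΔT₀ = 2.54/0.777 = 3.269.
Total gain g = 1 − 1/A = 1 − 1/3.269 = 0.6941.
Known gains sum to 0.114 + 0.47 = 0.584.
g_ice = 0.6941 − 0.584 = 0.11.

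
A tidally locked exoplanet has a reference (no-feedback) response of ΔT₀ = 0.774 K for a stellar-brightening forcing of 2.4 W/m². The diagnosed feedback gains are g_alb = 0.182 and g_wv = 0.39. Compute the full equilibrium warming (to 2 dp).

1.81 K

Total gain g = 0.182 + 0.39 = 0.572.
Amplification A = 1/(1 − 0.572) = 2.336.
ΔT = 0.774 × 2.336 = 1.81 K.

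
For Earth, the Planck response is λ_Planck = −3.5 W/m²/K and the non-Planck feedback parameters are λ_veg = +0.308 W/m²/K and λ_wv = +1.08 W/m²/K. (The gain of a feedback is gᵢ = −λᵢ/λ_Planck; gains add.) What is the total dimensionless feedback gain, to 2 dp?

0.40

Convert to gains: g_veg = 0.308/3.5 = 0.088; g_wv = 1.08/3.5 = 0.3086.
Total gain g = 0.3966.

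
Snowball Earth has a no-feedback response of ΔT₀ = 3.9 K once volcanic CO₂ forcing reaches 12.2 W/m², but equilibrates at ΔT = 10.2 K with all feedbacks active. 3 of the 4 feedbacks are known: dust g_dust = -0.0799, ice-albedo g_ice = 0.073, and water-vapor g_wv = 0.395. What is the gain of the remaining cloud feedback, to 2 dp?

Amplification A = ΔT/ΔT₀ = 10.2/3.9 = 2.615.
Total gain g = 1 − 1/A = 1 − 1/2.615 = 0.6176.
Known gains sum to -0.0799 + 0.073 + 0.395 = 0.3881.
g_cld = 0.6176 − 0.3881 = 0.23.

0.23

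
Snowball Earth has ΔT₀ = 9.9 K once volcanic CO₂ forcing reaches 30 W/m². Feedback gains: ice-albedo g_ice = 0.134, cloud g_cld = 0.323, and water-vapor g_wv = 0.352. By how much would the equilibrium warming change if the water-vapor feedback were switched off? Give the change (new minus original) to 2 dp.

-33.60 K

Original: g = 0.809, ΔT = 9.9/(1−0.809) = 51.8325 K.
Without water-vapor: g' = 0.457, ΔT' = 9.9/(1−0.457) = 18.2320 K.
Change = 18.2320 − 51.8325 = -33.60 K.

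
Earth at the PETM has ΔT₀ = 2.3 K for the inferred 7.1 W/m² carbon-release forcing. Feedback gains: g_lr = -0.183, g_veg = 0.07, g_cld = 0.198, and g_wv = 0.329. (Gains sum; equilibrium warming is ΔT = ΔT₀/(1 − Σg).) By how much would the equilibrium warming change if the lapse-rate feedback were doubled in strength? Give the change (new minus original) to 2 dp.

Original: g = 0.414, ΔT = 2.3/(1−0.414) = 3.9249 K.
With doubled lapse-rate: g' = 0.231, ΔT' = 2.3/(1−0.231) = 2.9909 K.
Change = 2.9909 − 3.9249 = -0.93 K.

-0.93 K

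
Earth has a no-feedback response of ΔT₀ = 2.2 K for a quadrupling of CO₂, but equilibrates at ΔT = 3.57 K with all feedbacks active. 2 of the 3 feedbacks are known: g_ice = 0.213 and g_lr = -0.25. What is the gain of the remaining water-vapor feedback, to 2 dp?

Amplification A = ΔT/ΔT₀ = 3.57/2.2 = 1.623.
Total gain g = 1 − 1/A = 1 − 1/1.623 = 0.3839.
Known gains sum to 0.213 − 0.25 = -0.037.
g_wv = 0.3839 + 0.037 = 0.42.

0.42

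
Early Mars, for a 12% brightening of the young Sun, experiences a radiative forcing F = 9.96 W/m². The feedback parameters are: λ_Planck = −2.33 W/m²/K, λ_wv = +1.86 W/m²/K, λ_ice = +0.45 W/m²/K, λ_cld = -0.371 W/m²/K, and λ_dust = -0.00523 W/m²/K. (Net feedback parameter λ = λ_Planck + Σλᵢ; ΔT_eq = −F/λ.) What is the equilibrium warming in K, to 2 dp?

25.14 K

Net feedback parameter λ = (−2.33) + (+1.86) + (+0.45) + (-0.371) + (-0.00523) = -0.39623 W/m²/K.
ΔT = −F/λ = −9.96/(-0.39623) = 25.14 K.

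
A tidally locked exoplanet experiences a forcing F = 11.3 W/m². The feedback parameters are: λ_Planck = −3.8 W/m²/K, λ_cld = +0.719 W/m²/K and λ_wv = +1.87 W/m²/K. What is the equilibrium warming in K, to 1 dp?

9.3 K

Net feedback parameter λ = (−3.8) + (+0.719) + (+1.87) = -1.211 W/m²/K.
ΔT = −F/λ = −11.3/(-1.211) = 9.3 K.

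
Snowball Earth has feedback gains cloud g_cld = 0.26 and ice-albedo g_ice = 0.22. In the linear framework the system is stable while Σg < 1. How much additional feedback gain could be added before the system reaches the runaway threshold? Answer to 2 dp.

0.52

Current total gain = 0.26 + 0.22 = 0.48.
Margin to runaway = 1 − 0.48 = 0.52.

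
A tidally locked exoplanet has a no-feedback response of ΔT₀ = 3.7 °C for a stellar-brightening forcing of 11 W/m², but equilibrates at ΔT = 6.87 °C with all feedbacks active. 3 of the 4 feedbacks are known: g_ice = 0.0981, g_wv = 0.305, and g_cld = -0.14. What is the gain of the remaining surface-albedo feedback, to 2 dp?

0.20

Amplification A = ΔT/ΔT₀ = 6.87/3.7 = 1.857.
Total gain g = 1 − 1/A = 1 − 1/1.857 = 0.4615.
Known gains sum to 0.0981 + 0.305 − 0.14 = 0.2631.
g_alb = 0.4615 − 0.2631 = 0.20.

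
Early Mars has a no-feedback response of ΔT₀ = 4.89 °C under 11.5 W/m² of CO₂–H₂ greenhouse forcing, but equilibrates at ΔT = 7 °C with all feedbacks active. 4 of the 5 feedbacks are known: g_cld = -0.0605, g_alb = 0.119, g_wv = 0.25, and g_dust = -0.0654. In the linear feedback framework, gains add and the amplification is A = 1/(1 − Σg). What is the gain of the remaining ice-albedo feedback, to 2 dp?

Amplification A = ΔT/ΔT₀ = 7/4.89 = 1.431.
Total gain g = 1 − 1/A = 1 − 1/1.431 = 0.3012.
Known gains sum to -0.0605 + 0.119 + 0.25 − 0.0654 = 0.2431.
g_ice = 0.3012 − 0.2431 = 0.06.

0.06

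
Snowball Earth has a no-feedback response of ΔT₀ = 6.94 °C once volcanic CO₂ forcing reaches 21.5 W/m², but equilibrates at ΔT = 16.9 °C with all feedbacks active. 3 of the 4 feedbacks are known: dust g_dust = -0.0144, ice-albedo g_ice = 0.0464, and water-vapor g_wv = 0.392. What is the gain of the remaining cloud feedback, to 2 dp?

0.17

Amplification A = ΔT/ΔT₀ = 16.9/6.94 = 2.435.
Total gain g = 1 − 1/A = 1 − 1/2.435 = 0.5893.
Known gains sum to -0.0144 + 0.0464 + 0.392 = 0.424.
g_cld = 0.5893 − 0.424 = 0.17.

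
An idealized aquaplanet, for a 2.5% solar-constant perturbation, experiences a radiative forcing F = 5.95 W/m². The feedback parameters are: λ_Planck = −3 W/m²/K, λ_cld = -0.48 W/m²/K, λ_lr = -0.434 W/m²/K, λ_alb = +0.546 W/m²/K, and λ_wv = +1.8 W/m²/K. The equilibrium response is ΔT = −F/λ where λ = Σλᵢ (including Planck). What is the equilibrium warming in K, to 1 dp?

3.8 K

Net feedback parameter λ = (−3) + (-0.48) + (-0.434) + (+0.546) + (+1.8) = -1.568 W/m²/K.
ΔT = −F/λ = −5.95/(-1.568) = 3.8 K.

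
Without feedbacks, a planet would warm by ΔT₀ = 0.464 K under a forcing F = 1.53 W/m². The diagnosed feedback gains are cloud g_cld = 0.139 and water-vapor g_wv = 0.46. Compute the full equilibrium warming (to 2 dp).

Total gain g = 0.139 + 0.46 = 0.599.
Amplification A = 1/(1 − 0.599) = 2.494.
ΔT = 0.464 × 2.494 = 1.16 K.

1.16 K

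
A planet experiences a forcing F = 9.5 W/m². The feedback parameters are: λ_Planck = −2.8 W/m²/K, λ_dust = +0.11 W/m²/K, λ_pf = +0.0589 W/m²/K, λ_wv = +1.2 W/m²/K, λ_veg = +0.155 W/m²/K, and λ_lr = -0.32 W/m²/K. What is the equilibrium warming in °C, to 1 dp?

Net feedback parameter λ = (−2.8) + (+0.11) + (+0.0589) + (+1.2) + (+0.155) + (-0.32) = -1.5961 W/m²/K.
ΔT = −F/λ = −9.5/(-1.5961) = 6.0 °C.

6.0 °C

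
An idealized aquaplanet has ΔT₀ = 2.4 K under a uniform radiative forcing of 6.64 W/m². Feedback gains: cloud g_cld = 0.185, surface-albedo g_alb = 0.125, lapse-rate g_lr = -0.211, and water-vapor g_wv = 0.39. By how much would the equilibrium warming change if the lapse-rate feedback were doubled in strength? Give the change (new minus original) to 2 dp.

Original: g = 0.489, ΔT = 2.4/(1−0.489) = 4.6967 K.
With doubled lapse-rate: g' = 0.278, ΔT' = 2.4/(1−0.278) = 3.3241 K.
Change = 3.3241 − 4.6967 = -1.37 K.

-1.37 K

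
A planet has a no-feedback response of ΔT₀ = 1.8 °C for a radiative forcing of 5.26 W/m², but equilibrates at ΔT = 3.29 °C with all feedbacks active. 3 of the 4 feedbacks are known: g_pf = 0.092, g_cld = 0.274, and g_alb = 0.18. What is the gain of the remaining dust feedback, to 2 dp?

Amplification A = ΔT/ΔT₀ = 3.29/1.8 = 1.828.
Total gain g = 1 − 1/A = 1 − 1/1.828 = 0.453.
Known gains sum to 0.092 + 0.274 + 0.18 = 0.546.
g_dust = 0.453 − 0.546 = -0.09.

-0.09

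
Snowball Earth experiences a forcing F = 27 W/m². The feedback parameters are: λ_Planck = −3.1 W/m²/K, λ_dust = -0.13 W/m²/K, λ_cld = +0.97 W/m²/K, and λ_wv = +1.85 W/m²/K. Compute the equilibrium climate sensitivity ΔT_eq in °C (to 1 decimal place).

Net feedback parameter λ = (−3.1) + (-0.13) + (+0.97) + (+1.85) = -0.41 W/m²/K.
ΔT = −F/λ = −27/(-0.41) = 65.9 °C.

65.9 °C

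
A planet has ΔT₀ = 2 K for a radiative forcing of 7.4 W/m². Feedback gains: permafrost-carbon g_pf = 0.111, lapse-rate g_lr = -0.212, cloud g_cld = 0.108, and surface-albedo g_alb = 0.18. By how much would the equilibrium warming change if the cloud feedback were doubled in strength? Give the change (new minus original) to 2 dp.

Original: g = 0.187, ΔT = 2/(1−0.187) = 2.4600 K.
With doubled cloud: g' = 0.295, ΔT' = 2/(1−0.295) = 2.8369 K.
Change = 2.8369 − 2.4600 = 0.38 K.

0.38 K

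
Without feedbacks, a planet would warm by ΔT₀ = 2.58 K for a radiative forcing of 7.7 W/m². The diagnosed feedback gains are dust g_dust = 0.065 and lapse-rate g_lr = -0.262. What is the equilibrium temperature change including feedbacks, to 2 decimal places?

2.16 K

Total gain g = 0.065 − 0.262 = -0.197.
Amplification A = 1/(1 + 0.197) = 0.8354.
ΔT = 2.58 × 0.8354 = 2.16 K.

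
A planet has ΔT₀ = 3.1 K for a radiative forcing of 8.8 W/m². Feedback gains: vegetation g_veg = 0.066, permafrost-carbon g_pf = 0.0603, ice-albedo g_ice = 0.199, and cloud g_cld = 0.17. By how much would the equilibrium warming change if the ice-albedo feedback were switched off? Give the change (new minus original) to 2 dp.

-1.74 K

Original: g = 0.4953, ΔT = 3.1/(1−0.4953) = 6.1423 K.
Without ice-albedo: g' = 0.2963, ΔT' = 3.1/(1−0.2963) = 4.4053 K.
Change = 4.4053 − 6.1423 = -1.74 K.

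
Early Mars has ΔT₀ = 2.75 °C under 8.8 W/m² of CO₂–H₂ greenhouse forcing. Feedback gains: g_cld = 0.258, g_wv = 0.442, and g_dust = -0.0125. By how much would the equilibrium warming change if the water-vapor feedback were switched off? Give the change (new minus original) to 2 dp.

Original: g = 0.6875, ΔT = 2.75/(1−0.6875) = 8.8000 °C.
Without water-vapor: g' = 0.2455, ΔT' = 2.75/(1−0.2455) = 3.6448 °C.
Change = 3.6448 − 8.8000 = -5.16 °C.

-5.16 °C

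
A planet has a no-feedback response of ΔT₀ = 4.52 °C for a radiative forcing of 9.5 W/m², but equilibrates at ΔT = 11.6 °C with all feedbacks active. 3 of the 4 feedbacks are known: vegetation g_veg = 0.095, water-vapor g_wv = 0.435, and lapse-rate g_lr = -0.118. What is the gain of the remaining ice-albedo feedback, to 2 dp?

0.20

Amplification A = ΔT/ΔT₀ = 11.6/4.52 = 2.566.
Total gain g = 1 − 1/A = 1 − 1/2.566 = 0.6103.
Known gains sum to 0.095 + 0.435 − 0.118 = 0.412.
g_ice = 0.6103 − 0.412 = 0.20.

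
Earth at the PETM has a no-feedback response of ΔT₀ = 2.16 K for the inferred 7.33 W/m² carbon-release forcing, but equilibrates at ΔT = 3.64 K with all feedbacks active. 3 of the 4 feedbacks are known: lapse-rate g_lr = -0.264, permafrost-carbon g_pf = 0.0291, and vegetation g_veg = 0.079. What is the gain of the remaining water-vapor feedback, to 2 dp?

Amplification A = ΔT/ΔT₀ = 3.64/2.16 = 1.685.
Total gain g = 1 − 1/A = 1 − 1/1.685 = 0.4065.
Known gains sum to -0.264 + 0.0291 + 0.079 = -0.1559.
g_wv = 0.4065 + 0.1559 = 0.56.

0.56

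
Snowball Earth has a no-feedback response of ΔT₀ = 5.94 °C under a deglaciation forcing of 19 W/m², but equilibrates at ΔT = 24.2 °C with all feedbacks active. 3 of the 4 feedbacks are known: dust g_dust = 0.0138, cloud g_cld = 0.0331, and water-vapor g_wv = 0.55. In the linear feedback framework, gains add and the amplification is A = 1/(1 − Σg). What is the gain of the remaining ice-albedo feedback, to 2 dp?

0.16

Amplification A = ΔT/ΔT₀ = 24.2/5.94 = 4.074.
Total gain g = 1 − 1/A = 1 − 1/4.074 = 0.7545.
Known gains sum to 0.0138 + 0.0331 + 0.55 = 0.5969.
g_ice = 0.7545 − 0.5969 = 0.16.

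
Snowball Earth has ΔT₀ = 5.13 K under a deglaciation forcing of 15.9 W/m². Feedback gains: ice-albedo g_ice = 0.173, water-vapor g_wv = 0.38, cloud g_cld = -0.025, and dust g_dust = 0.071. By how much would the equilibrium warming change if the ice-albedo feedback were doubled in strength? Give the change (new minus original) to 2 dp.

9.71 K

Original: g = 0.599, ΔT = 5.13/(1−0.599) = 12.7930 K.
With doubled ice-albedo: g' = 0.772, ΔT' = 5.13/(1−0.772) = 22.5000 K.
Change = 22.5000 − 12.7930 = 9.71 K.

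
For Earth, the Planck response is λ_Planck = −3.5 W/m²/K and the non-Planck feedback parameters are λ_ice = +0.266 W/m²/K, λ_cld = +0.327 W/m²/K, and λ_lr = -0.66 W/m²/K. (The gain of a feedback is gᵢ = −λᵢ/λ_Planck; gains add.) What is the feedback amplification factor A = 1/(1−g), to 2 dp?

Convert to gains: g_ice = 0.266/3.5 = 0.076; g_cld = 0.327/3.5 = 0.09343; g_lr = -0.66/3.5 = -0.1886.
Total gain g = -0.01917.
A = 1/(1 + 0.01917) = 0.98.

0.98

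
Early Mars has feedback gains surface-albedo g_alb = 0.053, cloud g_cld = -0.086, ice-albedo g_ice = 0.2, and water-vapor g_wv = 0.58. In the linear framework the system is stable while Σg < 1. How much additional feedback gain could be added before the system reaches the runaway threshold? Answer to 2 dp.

Current total gain = 0.053 − 0.086 + 0.2 + 0.58 = 0.747.
Margin to runaway = 1 − 0.747 = 0.25.

0.25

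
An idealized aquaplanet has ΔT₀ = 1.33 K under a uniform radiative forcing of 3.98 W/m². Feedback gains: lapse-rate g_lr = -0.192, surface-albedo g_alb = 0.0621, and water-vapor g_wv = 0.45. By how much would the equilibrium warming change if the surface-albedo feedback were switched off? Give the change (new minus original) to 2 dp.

-0.16 K

Original: g = 0.3201, ΔT = 1.33/(1−0.3201) = 1.9562 K.
Without surface-albedo: g' = 0.258, ΔT' = 1.33/(1−0.258) = 1.7925 K.
Change = 1.7925 − 1.9562 = -0.16 K.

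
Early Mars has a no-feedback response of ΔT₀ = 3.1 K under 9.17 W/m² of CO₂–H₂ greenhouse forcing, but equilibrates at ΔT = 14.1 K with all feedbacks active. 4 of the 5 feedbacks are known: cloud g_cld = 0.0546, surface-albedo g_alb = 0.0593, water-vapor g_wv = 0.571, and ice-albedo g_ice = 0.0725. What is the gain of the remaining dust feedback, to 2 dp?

Amplification A = ΔT/ΔT₀ = 14.1/3.1 = 4.548.
Total gain g = 1 − 1/A = 1 − 1/4.548 = 0.7801.
Known gains sum to 0.0546 + 0.0593 + 0.571 + 0.0725 = 0.7574.
g_dust = 0.7801 − 0.7574 = 0.02.

0.02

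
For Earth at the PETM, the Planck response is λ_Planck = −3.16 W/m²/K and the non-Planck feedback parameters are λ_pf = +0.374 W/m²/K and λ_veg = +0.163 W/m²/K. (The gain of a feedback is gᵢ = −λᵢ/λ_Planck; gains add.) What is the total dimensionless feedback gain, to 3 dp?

Convert to gains: g_pf = 0.374/3.16 = 0.1184; g_veg = 0.163/3.16 = 0.05158.
Total gain g = 0.16998.

0.170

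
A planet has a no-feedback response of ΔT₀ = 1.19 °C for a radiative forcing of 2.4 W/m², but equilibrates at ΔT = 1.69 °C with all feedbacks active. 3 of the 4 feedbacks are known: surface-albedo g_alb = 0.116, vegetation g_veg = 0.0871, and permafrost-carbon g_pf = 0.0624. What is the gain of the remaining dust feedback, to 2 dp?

Amplification A = ΔT/ΔT₀ = 1.69/1.19 = 1.42.
Total gain g = 1 − 1/A = 1 − 1/1.42 = 0.2958.
Known gains sum to 0.116 + 0.0871 + 0.0624 = 0.2655.
g_dust = 0.2958 − 0.2655 = 0.03.

0.03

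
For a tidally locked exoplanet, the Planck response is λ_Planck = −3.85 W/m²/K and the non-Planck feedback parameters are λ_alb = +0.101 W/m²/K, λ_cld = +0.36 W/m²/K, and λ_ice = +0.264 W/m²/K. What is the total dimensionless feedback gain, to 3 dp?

Convert to gains: g_alb = 0.101/3.85 = 0.02623; g_cld = 0.36/3.85 = 0.09351; g_ice = 0.264/3.85 = 0.06857.
Total gain g = 0.18831.

0.188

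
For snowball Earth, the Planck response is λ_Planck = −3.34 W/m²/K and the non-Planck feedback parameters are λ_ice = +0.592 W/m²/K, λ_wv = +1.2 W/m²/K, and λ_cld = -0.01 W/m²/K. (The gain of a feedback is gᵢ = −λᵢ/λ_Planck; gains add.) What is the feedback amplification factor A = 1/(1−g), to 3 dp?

2.144

Convert to gains: g_ice = 0.592/3.34 = 0.1772; g_wv = 1.2/3.34 = 0.3593; g_cld = -0.01/3.34 = -0.002994.
Total gain g = 0.533506.
A = 1/(1 − 0.533506) = 2.144.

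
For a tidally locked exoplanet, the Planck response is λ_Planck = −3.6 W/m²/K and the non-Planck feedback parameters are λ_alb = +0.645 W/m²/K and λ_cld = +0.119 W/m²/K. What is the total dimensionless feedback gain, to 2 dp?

0.21

Convert to gains: g_alb = 0.645/3.6 = 0.1792; g_cld = 0.119/3.6 = 0.03306.
Total gain g = 0.21226.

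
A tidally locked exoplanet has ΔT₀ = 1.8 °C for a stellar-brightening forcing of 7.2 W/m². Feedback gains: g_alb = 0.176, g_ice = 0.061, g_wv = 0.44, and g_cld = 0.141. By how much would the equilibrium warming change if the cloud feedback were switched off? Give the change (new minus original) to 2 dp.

-4.32 °C

Original: g = 0.818, ΔT = 1.8/(1−0.818) = 9.8901 °C.
Without cloud: g' = 0.677, ΔT' = 1.8/(1−0.677) = 5.5728 °C.
Change = 5.5728 − 9.8901 = -4.32 °C.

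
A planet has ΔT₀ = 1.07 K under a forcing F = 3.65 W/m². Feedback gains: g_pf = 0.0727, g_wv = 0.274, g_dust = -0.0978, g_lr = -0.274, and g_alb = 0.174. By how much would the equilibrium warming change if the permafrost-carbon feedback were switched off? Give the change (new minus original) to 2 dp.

-0.10 K

Original: g = 0.1489, ΔT = 1.07/(1−0.1489) = 1.2572 K.
Without permafrost-carbon: g' = 0.0762, ΔT' = 1.07/(1−0.0762) = 1.1583 K.
Change = 1.1583 − 1.2572 = -0.10 K.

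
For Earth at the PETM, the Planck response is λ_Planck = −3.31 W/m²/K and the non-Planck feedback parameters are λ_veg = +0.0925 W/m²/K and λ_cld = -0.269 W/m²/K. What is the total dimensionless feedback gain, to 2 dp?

Convert to gains: g_veg = 0.0925/3.31 = 0.02795; g_cld = -0.269/3.31 = -0.08127.
Total gain g = -0.05332.

-0.05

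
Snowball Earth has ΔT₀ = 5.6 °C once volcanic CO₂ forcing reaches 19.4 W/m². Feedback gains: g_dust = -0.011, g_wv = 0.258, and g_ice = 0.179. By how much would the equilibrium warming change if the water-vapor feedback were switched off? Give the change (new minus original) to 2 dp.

-3.03 °C

Original: g = 0.426, ΔT = 5.6/(1−0.426) = 9.7561 °C.
Without water-vapor: g' = 0.168, ΔT' = 5.6/(1−0.168) = 6.7308 °C.
Change = 6.7308 − 9.7561 = -3.03 °C.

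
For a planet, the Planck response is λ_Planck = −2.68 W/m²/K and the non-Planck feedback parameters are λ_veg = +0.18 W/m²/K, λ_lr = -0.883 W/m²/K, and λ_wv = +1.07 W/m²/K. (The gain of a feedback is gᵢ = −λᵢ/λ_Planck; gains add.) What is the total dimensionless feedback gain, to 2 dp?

0.14

Convert to gains: g_veg = 0.18/2.68 = 0.06716; g_lr = -0.883/2.68 = -0.3295; g_wv = 1.07/2.68 = 0.3993.
Total gain g = 0.13696.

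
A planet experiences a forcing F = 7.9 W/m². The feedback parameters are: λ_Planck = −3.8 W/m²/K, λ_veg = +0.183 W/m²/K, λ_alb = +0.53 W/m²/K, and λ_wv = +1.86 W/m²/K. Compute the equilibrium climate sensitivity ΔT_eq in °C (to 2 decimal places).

Net feedback parameter λ = (−3.8) + (+0.183) + (+0.53) + (+1.86) = -1.227 W/m²/K.
ΔT = −F/λ = −7.9/(-1.227) = 6.44 °C.

6.44 °C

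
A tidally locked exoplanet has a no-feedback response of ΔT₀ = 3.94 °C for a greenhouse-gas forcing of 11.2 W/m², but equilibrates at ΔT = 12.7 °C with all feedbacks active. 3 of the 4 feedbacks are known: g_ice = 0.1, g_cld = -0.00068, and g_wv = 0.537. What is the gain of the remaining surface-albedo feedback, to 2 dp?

0.05

Amplification A = ΔT/ΔT₀ = 12.7/3.94 = 3.223.
Total gain g = 1 − 1/A = 1 − 1/3.223 = 0.6897.
Known gains sum to 0.1 − 0.00068 + 0.537 = 0.63632.
g_alb = 0.6897 − 0.63632 = 0.05.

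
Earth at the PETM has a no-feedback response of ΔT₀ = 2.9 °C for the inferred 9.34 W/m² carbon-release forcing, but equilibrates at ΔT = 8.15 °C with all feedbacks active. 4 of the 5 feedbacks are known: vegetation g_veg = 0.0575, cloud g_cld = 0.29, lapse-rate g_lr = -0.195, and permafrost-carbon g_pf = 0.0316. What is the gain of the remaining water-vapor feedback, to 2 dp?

0.46

Amplification A = ΔT/ΔT₀ = 8.15/2.9 = 2.81.
Total gain g = 1 − 1/A = 1 − 1/2.81 = 0.6441.
Known gains sum to 0.0575 + 0.29 − 0.195 + 0.0316 = 0.1841.
g_wv = 0.6441 − 0.1841 = 0.46.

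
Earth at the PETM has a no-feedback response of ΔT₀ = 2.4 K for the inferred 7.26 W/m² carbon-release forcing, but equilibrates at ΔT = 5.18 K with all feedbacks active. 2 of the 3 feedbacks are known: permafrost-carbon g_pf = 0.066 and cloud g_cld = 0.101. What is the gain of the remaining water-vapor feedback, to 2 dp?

0.37

Amplification A = ΔT/ΔT₀ = 5.18/2.4 = 2.158.
Total gain g = 1 − 1/A = 1 − 1/2.158 = 0.5366.
Known gains sum to 0.066 + 0.101 = 0.167.
g_wv = 0.5366 − 0.167 = 0.37.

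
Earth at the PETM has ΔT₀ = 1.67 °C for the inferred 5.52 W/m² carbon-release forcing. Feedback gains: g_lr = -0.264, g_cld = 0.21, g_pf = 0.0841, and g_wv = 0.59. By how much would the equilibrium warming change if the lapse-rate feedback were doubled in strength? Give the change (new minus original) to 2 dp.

Original: g = 0.6201, ΔT = 1.67/(1−0.6201) = 4.3959 °C.
With doubled lapse-rate: g' = 0.3561, ΔT' = 1.67/(1−0.3561) = 2.5936 °C.
Change = 2.5936 − 4.3959 = -1.80 °C.

-1.80 °C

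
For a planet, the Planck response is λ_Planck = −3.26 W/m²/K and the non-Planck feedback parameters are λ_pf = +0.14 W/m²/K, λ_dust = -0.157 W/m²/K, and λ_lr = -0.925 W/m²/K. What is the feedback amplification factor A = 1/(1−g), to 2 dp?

0.78

Convert to gains: g_pf = 0.14/3.26 = 0.04294; g_dust = -0.157/3.26 = -0.04816; g_lr = -0.925/3.26 = -0.2837.
Total gain g = -0.28892.
A = 1/(1 + 0.28892) = 0.78.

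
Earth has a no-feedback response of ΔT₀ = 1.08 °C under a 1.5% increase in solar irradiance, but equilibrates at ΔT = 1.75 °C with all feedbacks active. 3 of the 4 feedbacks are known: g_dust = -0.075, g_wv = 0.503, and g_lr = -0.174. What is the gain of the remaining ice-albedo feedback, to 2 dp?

0.13

Amplification A = ΔT/ΔT₀ = 1.75/1.08 = 1.62.
Total gain g = 1 − 1/A = 1 − 1/1.62 = 0.3827.
Known gains sum to -0.075 + 0.503 − 0.174 = 0.254.
g_ice = 0.3827 − 0.254 = 0.13.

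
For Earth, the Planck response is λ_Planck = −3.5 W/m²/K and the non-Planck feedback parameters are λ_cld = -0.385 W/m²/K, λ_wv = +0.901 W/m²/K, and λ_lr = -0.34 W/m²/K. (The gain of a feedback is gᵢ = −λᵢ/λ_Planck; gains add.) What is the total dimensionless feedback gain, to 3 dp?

Convert to gains: g_cld = -0.385/3.5 = -0.11; g_wv = 0.901/3.5 = 0.2574; g_lr = -0.34/3.5 = -0.09714.
Total gain g = 0.05026.

0.050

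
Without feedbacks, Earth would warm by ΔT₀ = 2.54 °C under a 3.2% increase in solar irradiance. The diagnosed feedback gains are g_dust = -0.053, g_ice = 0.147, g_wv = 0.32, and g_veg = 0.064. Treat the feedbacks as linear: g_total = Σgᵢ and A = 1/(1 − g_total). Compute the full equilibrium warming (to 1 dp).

Total gain g = -0.053 + 0.147 + 0.32 + 0.064 = 0.478.
Amplification A = 1/(1 − 0.478) = 1.916.
ΔT = 2.54 × 1.916 = 4.9 °C.

4.9 °C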